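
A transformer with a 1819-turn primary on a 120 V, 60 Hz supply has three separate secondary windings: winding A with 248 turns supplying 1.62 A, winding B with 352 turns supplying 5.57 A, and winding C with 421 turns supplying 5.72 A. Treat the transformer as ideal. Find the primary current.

I_p ≈ 2.62 A

V_A = 120 × 248/1819 = 16.361 V; V_B = 120 × 352/1819 = 23.222 V; V_C = 120 × 421/1819 = 27.774 V.
P_out = V_A I_A + V_B I_B + V_C I_C = 16.361×1.62 + 23.222×5.57 + 27.774×5.72 = 26.504 + 129.34 + 158.86 = 314.71 W.
Ideal ⇒ P_in = P_out, so I_p = P_out/V_p = 314.71/120 = 2.62 A.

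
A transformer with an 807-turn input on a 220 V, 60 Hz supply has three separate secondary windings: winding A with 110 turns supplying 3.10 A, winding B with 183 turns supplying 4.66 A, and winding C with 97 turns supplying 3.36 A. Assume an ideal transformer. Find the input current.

V_A = 220 × 110/807 = 29.988 V; V_B = 220 × 183/807 = 49.888 V; V_C = 220 × 97/807 = 26.444 V.
P_out = V_A I_A + V_B I_B + V_C I_C = 29.988×3.10 + 49.888×4.66 + 26.444×3.36 = 92.962 + 232.48 + 88.851 = 414.29 W.
Ideal ⇒ P_in = P_out, so I_in = P_out/V_in = 414.29/220 = 1.88 A.

I_in ≈ 1.88 A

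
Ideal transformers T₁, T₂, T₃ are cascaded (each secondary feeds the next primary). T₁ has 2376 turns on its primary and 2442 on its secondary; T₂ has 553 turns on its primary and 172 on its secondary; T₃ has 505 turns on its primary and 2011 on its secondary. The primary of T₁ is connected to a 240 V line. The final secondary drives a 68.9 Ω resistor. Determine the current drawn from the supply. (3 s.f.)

Secondary of T₁: V = 240.00 × 2442/2376 = 246.67 V.
Secondary of T₂: V = 246.67 × 172/553 = 76.721 V.
Secondary of T₃: V = 76.721 × 2011/505 = 305.52 V.
I_load = 305.52/68.9 = 4.4342 A, so P_out = 305.52 × 4.4342 = 1354.7 W.
All ideal ⇒ P_in = P_out, so I_supply = 1354.7/240 = 5.64 A.

I_supply ≈ 5.64 A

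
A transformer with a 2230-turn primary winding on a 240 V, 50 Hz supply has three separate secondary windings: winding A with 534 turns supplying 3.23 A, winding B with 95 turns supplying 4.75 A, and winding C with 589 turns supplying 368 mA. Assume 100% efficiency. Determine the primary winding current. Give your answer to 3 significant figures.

V_A = 240 × 534/2230 = 57.471 V; V_B = 240 × 95/2230 = 10.224 V; V_C = 240 × 589/2230 = 63.390 V.
P_out = V_A I_A + V_B I_B + V_C I_C = 57.471×3.23 + 10.224×4.75 + 63.390×0.368 = 185.63 + 48.565 + 23.328 = 257.52 W.
Ideal ⇒ P_in = P_out, so I_p = P_out/V_p = 257.52/240 = 1.07 A.

I_p ≈ 1.07 A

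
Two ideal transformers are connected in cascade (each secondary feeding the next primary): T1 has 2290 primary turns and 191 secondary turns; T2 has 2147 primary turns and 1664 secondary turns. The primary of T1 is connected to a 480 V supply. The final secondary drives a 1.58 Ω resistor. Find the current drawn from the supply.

I_supply ≈ 1.27 A

Secondary of T1: V = 480.00 × 191/2290 = 40.035 V.
Secondary of T2: V = 40.035 × 1664/2147 = 31.028 V.
I_load = 31.028/1.58 = 19.638 A, so P_out = 31.028 × 19.638 = 609.35 W.
All ideal ⇒ P_in = P_out, so I_supply = 609.35/480 = 1.27 A.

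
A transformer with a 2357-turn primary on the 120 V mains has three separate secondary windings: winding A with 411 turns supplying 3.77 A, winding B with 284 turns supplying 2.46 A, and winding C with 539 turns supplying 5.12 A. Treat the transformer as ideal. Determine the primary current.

I_p ≈ 2.12 A

V_A = 120 × 411/2357 = 20.925 V; V_B = 120 × 284/2357 = 14.459 V; V_C = 120 × 539/2357 = 27.442 V.
P_out = V_A I_A + V_B I_B + V_C I_C = 20.925×3.77 + 14.459×2.46 + 27.442×5.12 = 78.887 + 35.569 + 140.50 = 254.96 W.
Ideal ⇒ P_in = P_out, so I_p = P_out/V_p = 254.96/120 = 2.12 A.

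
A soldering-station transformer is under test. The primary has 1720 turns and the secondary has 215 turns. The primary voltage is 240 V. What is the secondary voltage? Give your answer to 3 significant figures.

V_s/V_p = N_s/N_p, so V_s = 240 × 215/1720 = 30.0 V.

V_s ≈ 30.0 V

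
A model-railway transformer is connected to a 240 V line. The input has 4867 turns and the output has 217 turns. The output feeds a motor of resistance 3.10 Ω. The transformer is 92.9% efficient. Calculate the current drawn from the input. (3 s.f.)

V_out = 240 × 217/4867 = 10.701 V.
I_out = V_out/R = 10.701/3.10 = 3.4518 A.
P_out = V_out I_out = 10.701 × 3.4518 = 36.937 W.
P_in = P_out/η = 36.937/0.929 = 39.760 W.
I_in = P_in/V_in = 39.760/240 = 0.166 A.

I_in ≈ 0.166 A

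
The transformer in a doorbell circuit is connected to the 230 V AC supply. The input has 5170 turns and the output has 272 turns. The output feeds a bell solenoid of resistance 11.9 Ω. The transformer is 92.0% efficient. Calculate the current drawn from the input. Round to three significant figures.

I_in ≈ 0.0582 A

V_out = 230 × 272/5170 = 12.101 V.
I_out = V_out/R = 12.101/11.9 = 1.0169 A.
P_out = V_out I_out = 12.101 × 1.0169 = 12.305 W.
P_in = P_out/η = 12.305/0.920 = 13.375 W.
I_in = P_in/V_in = 13.375/230 = 0.0582 A.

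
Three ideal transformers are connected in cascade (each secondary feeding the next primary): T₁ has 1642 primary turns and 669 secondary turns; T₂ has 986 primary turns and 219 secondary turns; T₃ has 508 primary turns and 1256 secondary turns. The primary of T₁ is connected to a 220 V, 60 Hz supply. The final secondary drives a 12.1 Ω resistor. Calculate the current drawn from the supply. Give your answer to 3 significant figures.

I_supply ≈ 0.910 A

Secondary of T₁: V = 220.00 × 669/1642 = 89.635 V.
Secondary of T₂: V = 89.635 × 219/986 = 19.909 V.
Secondary of T₃: V = 19.909 × 1256/508 = 49.223 V.
I_load = 49.223/12.1 = 4.0680 A, so P_out = 49.223 × 4.0680 = 200.24 W.
All ideal ⇒ P_in = P_out, so I_supply = 200.24/220 = 0.910 A.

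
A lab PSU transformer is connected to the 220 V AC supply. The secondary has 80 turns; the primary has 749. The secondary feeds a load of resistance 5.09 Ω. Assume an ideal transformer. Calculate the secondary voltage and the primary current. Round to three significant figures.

V_s ≈ 23.5 V, I_p ≈ 0.493 A

V_s = V_p × N_s/N_p = 220 × 80/749 = 23.498 V.
I_s = V_s/R = 23.498/5.09 = 4.6165 A.
I_p = I_s × N_s/N_p = 4.6165 × 80/749 = 0.493 A.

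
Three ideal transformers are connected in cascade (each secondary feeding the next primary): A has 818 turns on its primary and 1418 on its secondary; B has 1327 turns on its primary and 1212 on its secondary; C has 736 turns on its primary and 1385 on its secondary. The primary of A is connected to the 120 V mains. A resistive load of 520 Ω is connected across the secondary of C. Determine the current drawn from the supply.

After A: V = 120.00 × 1418/818 = 208.02 V.
After B: V = 208.02 × 1212/1327 = 189.99 V.
After C: V = 189.99 × 1385/736 = 357.53 V.
I_load = 357.53/520 = 0.68755 A, so P_out = 357.53 × 0.68755 = 245.82 W.
All ideal ⇒ P_in = P_out, so I_supply = 245.82/120 = 2.05 A.

I_supply ≈ 2.05 A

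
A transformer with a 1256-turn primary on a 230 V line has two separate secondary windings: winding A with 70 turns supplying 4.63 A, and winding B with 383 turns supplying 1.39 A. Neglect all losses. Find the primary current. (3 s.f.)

I_p ≈ 0.682 A

V_A = 230 × 70/1256 = 12.818 V; V_B = 230 × 383/1256 = 70.135 V.
P_out = V_A I_A + V_B I_B = 12.818×4.63 + 70.135×1.39 = 59.350 + 97.488 = 156.84 W.
Ideal ⇒ P_in = P_out, so I_p = P_out/V_p = 156.84/230 = 0.682 A.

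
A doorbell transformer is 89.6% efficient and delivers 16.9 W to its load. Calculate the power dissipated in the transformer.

P_loss ≈ 1.96 W

P_in = P_out/η = 16.9/0.896 = 18.8616 W.
P_loss = P_in − P_out = 18.8616 − 16.9 = 1.96 W.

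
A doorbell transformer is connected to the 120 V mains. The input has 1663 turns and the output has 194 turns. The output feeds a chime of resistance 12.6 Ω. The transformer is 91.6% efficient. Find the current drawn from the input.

V_out = 120 × 194/1663 = 13.999 V.
I_out = V_out/R = 13.999/12.6 = 1.1110 A.
P_out = V_out I_out = 13.999 × 1.1110 = 15.553 W.
P_in = P_out/η = 15.553/0.916 = 16.979 W.
I_in = P_in/V_in = 16.979/120 = 0.141 A.

I_in ≈ 0.141 A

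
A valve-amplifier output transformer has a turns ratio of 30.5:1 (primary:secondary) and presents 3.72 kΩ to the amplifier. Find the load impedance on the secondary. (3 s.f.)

Z_s ≈ 4.00 Ω

Z_s = Z_p/(N_p/N_s)² = 3720/30.5² = 4.00 Ω.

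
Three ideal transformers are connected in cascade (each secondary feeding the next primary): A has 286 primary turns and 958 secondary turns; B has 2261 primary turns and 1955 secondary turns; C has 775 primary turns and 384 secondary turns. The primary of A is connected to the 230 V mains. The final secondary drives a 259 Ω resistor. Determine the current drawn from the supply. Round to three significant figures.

After A: V = 230.00 × 958/286 = 770.42 V.
After B: V = 770.42 × 1955/2261 = 666.15 V.
After C: V = 666.15 × 384/775 = 330.07 V.
I_load = 330.07/259 = 1.2744 A, so P_out = 330.07 × 1.2744 = 420.64 W.
All ideal ⇒ P_in = P_out, so I_supply = 420.64/230 = 1.83 A.

I_supply ≈ 1.83 A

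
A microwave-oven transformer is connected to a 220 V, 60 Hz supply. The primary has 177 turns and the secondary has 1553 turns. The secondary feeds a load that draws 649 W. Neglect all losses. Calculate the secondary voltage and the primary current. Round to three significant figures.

V_s ≈ 1930 V, I_p ≈ 2.95 A

V_s = V_p × N_s/N_p = 220 × 1553/177 = 1930.3 V.
I_s = P/V_s = 649/1930.3 = 0.33622 A.
I_p = I_s × N_s/N_p = 0.33622 × 1553/177 = 2.95 A.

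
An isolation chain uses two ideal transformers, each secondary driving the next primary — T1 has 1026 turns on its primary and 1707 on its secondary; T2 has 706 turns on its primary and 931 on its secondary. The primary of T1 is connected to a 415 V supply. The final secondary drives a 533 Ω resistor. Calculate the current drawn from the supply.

I_supply ≈ 3.75 A

Secondary of T1: V = 415.00 × 1707/1026 = 690.45 V.
Secondary of T2: V = 690.45 × 931/706 = 910.50 V.
I_load = 910.50/533 = 1.7083 A, so P_out = 910.50 × 1.7083 = 1555.4 W.
All ideal ⇒ P_in = P_out, so I_supply = 1555.4/415 = 3.75 A.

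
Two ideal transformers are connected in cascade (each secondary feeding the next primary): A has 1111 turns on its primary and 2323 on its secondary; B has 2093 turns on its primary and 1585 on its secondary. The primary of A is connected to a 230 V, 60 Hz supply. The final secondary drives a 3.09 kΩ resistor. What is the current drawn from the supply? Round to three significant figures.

I_supply ≈ 0.187 A

Secondary of A: V = 230.00 × 2323/1111 = 480.91 V.
Secondary of B: V = 480.91 × 1585/2093 = 364.19 V.
I_load = 364.19/3090 = 0.11786 A, so P_out = 364.19 × 0.11786 = 42.923 W.
All ideal ⇒ P_in = P_out, so I_supply = 42.923/230 = 0.187 A.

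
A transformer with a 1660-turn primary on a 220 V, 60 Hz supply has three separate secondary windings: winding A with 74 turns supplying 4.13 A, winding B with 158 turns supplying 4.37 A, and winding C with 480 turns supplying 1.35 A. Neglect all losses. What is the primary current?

V_A = 220 × 74/1660 = 9.8072 V; V_B = 220 × 158/1660 = 20.940 V; V_C = 220 × 480/1660 = 63.614 V.
P_out = V_A I_A + V_B I_B + V_C I_C = 9.8072×4.13 + 20.940×4.37 + 63.614×1.35 = 40.504 + 91.507 + 85.880 = 217.89 W.
Ideal ⇒ P_in = P_out, so I_p = P_out/V_p = 217.89/220 = 0.990 A.

I_p ≈ 0.990 A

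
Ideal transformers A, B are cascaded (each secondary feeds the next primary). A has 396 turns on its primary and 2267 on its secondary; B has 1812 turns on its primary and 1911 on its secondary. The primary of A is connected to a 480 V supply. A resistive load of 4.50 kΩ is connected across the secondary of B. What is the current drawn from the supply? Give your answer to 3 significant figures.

I_supply ≈ 3.89 A

After A: V = 480.00 × 2267/396 = 2747.9 V.
After B: V = 2747.9 × 1911/1812 = 2898.0 V.
I_load = 2898.0/4500 = 0.64400 A, so P_out = 2898.0 × 0.64400 = 1866.3 W.
All ideal ⇒ P_in = P_out, so I_supply = 1866.3/480 = 3.89 A.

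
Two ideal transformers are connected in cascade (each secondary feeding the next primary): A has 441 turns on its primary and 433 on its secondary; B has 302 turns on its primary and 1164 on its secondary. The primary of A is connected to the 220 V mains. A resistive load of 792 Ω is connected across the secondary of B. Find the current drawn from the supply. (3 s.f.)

I_supply ≈ 3.98 A

After A: V = 220.00 × 433/441 = 216.01 V.
After B: V = 216.01 × 1164/302 = 832.56 V.
I_load = 832.56/792 = 1.0512 A, so P_out = 832.56 × 1.0512 = 875.21 W.
All ideal ⇒ P_in = P_out, so I_supply = 875.21/220 = 3.98 A.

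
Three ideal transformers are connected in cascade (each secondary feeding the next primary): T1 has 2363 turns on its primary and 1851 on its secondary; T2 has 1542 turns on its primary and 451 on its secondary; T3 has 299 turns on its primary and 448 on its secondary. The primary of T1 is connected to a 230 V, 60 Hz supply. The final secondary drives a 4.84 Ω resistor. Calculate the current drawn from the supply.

After T1: V = 230.00 × 1851/2363 = 180.17 V.
After T2: V = 180.17 × 451/1542 = 52.694 V.
After T3: V = 52.694 × 448/299 = 78.953 V.
I_load = 78.953/4.84 = 16.313 A, so P_out = 78.953 × 16.313 = 1287.9 W.
All ideal ⇒ P_in = P_out, so I_supply = 1287.9/230 = 5.60 A.

I_supply ≈ 5.60 A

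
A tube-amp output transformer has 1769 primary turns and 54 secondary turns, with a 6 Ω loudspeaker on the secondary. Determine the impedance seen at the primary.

Z_p ≈ 6440 Ω

Z_p = (N_p/N_s)² × Z_s = (1769/54)² × 6 = 6440 Ω.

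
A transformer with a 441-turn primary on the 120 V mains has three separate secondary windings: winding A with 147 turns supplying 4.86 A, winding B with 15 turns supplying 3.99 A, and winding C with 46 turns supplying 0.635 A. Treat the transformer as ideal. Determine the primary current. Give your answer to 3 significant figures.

V_A = 120 × 147/441 = 40.000 V; V_B = 120 × 15/441 = 4.0816 V; V_C = 120 × 46/441 = 12.517 V.
P_out = V_A I_A + V_B I_B + V_C I_C = 40.000×4.86 + 4.0816×3.99 + 12.517×0.635 = 194.40 + 16.286 + 7.9483 = 218.63 W.
Ideal ⇒ P_in = P_out, so I_p = P_out/V_p = 218.63/120 = 1.82 A.

I_p ≈ 1.82 A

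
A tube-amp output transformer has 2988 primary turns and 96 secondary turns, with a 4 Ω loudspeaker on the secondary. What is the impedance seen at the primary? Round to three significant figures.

Z_p = (N_p/N_s)² × Z_s = (2988/96)² × 4 = 3880 Ω.

Z_p ≈ 3880 Ω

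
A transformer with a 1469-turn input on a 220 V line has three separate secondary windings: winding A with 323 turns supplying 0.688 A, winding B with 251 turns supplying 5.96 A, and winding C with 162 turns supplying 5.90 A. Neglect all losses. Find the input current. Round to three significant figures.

I_in ≈ 1.82 A

V_A = 220 × 323/1469 = 48.373 V; V_B = 220 × 251/1469 = 37.590 V; V_C = 220 × 162/1469 = 24.261 V.
P_out = V_A I_A + V_B I_B + V_C I_C = 48.373×0.688 + 37.590×5.96 + 24.261×5.90 = 33.281 + 224.04 + 143.14 = 400.46 W.
Ideal ⇒ P_in = P_out, so I_in = P_out/V_in = 400.46/220 = 1.82 A.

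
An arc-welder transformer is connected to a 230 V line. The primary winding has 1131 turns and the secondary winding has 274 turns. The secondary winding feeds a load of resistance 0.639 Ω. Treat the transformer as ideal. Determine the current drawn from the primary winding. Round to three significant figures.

I_p ≈ 21.1 A

V_s = V_p × N_s/N_p = 230 × 274/1131 = 55.721 V.
I_s = V_s/R = 55.721/0.639 = 87.200 A.
For an ideal transformer I_p N_p = I_s N_s, so I_p = 87.200 × 274/1131 = 21.1 A.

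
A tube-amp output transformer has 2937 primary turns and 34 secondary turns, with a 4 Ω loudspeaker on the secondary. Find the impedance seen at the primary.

Z_p = (N_p/N_s)² × Z_s = (2937/34)² × 4 = 29800 Ω.

Z_p ≈ 29800 Ω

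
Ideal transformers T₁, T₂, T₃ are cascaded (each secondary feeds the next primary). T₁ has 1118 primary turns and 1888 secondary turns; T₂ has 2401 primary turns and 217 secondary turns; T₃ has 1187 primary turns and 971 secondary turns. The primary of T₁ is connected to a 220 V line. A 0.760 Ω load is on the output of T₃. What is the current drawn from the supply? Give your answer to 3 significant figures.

After T₁: V = 220.00 × 1888/1118 = 371.52 V.
After T₂: V = 371.52 × 217/2401 = 33.578 V.
After T₃: V = 33.578 × 971/1187 = 27.467 V.
I_load = 27.467/0.760 = 36.141 A, so P_out = 27.467 × 36.141 = 992.71 W.
All ideal ⇒ P_in = P_out, so I_supply = 992.71/220 = 4.51 A.

I_supply ≈ 4.51 A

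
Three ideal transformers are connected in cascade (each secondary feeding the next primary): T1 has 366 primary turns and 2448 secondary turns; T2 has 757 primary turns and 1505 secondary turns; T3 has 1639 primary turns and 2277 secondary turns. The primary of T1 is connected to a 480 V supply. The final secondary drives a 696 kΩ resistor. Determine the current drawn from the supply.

I_supply ≈ 0.235 A

After T1: V = 480.00 × 2448/366 = 3210.5 V.
After T2: V = 3210.5 × 1505/757 = 6382.8 V.
After T3: V = 6382.8 × 2277/1639 = 8867.4 V.
I_load = 8867.4/696000 = 0.012741 A, so P_out = 8867.4 × 0.012741 = 112.98 W.
All ideal ⇒ P_in = P_out, so I_supply = 112.98/480 = 0.235 A.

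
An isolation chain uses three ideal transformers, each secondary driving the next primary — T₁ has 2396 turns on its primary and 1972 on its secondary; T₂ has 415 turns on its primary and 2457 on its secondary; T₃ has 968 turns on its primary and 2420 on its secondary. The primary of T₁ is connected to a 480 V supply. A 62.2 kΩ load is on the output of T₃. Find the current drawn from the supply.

I_supply ≈ 1.15 A

After T₁: V = 480.00 × 1972/2396 = 395.06 V.
After T₂: V = 395.06 × 2457/415 = 2338.9 V.
After T₃: V = 2338.9 × 2420/968 = 5847.3 V.
I_load = 5847.3/62200 = 0.094009 A, so P_out = 5847.3 × 0.094009 = 549.70 W.
All ideal ⇒ P_in = P_out, so I_supply = 549.70/480 = 1.15 A.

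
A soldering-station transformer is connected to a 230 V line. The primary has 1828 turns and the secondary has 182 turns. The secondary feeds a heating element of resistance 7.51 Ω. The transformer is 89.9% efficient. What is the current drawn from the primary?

V_s = 230 × 182/1828 = 22.899 V.
I_s = V_s/R = 22.899/7.51 = 3.0492 A.
P_out = V_s I_s = 22.899 × 3.0492 = 69.824 W.
P_in = P_out/η = 69.824/0.899 = 77.669 W.
I_p = P_in/V_p = 77.669/230 = 0.338 A.

I_p ≈ 0.338 A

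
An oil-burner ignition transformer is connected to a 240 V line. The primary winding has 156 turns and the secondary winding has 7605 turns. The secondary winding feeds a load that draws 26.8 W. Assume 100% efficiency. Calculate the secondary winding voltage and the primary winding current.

V_s = V_p × N_s/N_p = 240 × 7605/156 = 11700 V.
I_s = P/V_s = 26.8/11700 = 0.0022906 A.
I_p = I_s × N_s/N_p = 0.0022906 × 7605/156 = 0.112 A.

V_s ≈ 11700 V, I_p ≈ 0.112 A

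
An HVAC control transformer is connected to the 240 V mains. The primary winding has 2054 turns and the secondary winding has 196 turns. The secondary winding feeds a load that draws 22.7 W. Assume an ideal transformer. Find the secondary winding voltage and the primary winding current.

V_s ≈ 22.9 V, I_p ≈ 0.0946 A

V_s = V_p × N_s/N_p = 240 × 196/2054 = 22.902 V.
I_s = P/V_s = 22.7/22.902 = 0.99119 A.
I_p = I_s × N_s/N_p = 0.99119 × 196/2054 = 0.0946 A.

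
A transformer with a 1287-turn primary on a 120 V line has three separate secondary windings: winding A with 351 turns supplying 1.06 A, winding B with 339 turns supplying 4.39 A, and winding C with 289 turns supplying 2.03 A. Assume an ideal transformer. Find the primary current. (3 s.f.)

I_p ≈ 1.90 A

V_A = 120 × 351/1287 = 32.727 V; V_B = 120 × 339/1287 = 31.608 V; V_C = 120 × 289/1287 = 26.946 V.
P_out = V_A I_A + V_B I_B + V_C I_C = 32.727×1.06 + 31.608×4.39 + 26.946×2.03 = 34.691 + 138.76 + 54.701 = 228.15 W.
Ideal ⇒ P_in = P_out, so I_p = P_out/V_p = 228.15/120 = 1.90 A.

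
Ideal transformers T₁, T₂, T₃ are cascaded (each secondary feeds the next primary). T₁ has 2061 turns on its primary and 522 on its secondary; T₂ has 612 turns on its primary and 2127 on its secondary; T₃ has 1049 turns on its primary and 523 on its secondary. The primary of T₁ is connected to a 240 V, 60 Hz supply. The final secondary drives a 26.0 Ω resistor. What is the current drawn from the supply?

Secondary of T₁: V = 240.00 × 522/2061 = 60.786 V.
Secondary of T₂: V = 60.786 × 2127/612 = 211.26 V.
Secondary of T₃: V = 211.26 × 523/1049 = 105.33 V.
I_load = 105.33/26.0 = 4.0511 A, so P_out = 105.33 × 4.0511 = 426.70 W.
All ideal ⇒ P_in = P_out, so I_supply = 426.70/240 = 1.78 A.

I_supply ≈ 1.78 A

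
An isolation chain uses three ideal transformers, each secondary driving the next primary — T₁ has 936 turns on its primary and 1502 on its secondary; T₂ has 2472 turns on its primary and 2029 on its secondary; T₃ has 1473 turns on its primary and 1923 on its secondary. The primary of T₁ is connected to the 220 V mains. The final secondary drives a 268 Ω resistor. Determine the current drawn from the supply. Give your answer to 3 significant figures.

I_supply ≈ 2.43 A

After T₁: V = 220.00 × 1502/936 = 353.03 V.
After T₂: V = 353.03 × 2029/2472 = 289.77 V.
After T₃: V = 289.77 × 1923/1473 = 378.29 V.
I_load = 378.29/268 = 1.4115 A, so P_out = 378.29 × 1.4115 = 533.97 W.
All ideal ⇒ P_in = P_out, so I_supply = 533.97/220 = 2.43 A.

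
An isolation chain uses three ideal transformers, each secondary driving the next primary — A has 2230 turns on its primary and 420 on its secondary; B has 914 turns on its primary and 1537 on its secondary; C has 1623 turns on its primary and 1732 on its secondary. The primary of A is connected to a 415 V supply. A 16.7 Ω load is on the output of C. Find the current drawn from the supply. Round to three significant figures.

I_supply ≈ 2.84 A

Secondary of A: V = 415.00 × 420/2230 = 78.161 V.
Secondary of B: V = 78.161 × 1537/914 = 131.44 V.
Secondary of C: V = 131.44 × 1732/1623 = 140.27 V.
I_load = 140.27/16.7 = 8.3991 A, so P_out = 140.27 × 8.3991 = 1178.1 W.
All ideal ⇒ P_in = P_out, so I_supply = 1178.1/415 = 2.84 A.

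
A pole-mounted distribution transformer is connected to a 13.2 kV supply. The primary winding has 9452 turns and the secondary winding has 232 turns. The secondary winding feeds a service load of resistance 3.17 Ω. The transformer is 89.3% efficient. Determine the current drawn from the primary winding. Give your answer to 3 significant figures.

I_p ≈ 2.81 A

V_s = 13200 × 232/9452 = 323.99 V.
I_s = V_s/R = 323.99/3.17 = 102.21 A.
P_out = V_s I_s = 323.99 × 102.21 = 33114 W.
P_in = P_out/η = 33114/0.893 = 37082 W.
I_p = P_in/V_p = 37082/13200 = 2.81 A.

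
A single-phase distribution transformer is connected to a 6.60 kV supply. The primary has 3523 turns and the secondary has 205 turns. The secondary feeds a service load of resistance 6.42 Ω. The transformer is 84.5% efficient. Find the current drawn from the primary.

I_p ≈ 4.12 A

V_s = 6600 × 205/3523 = 384.05 V.
I_s = V_s/R = 384.05/6.42 = 59.821 A.
P_out = V_s I_s = 384.05 × 59.821 = 22974 W.
P_in = P_out/η = 22974/0.845 = 27188 W.
I_p = P_in/V_p = 27188/6600 = 4.12 A.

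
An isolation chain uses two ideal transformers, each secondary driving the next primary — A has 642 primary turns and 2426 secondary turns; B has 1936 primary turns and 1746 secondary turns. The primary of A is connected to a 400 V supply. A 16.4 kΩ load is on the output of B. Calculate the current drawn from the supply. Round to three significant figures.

I_supply ≈ 0.283 A

After A: V = 400.00 × 2426/642 = 1511.5 V.
After B: V = 1511.5 × 1746/1936 = 1363.2 V.
I_load = 1363.2/16400 = 0.083121 A, so P_out = 1363.2 × 0.083121 = 113.31 W.
All ideal ⇒ P_in = P_out, so I_supply = 113.31/400 = 0.283 A.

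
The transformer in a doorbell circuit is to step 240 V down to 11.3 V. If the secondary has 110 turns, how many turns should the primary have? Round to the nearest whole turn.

N_p/N_s = V_p/V_s, so N_p = 110 × 240/11.3 = 2336.3 ≈ 2336 turns.

N_p = 2336 turns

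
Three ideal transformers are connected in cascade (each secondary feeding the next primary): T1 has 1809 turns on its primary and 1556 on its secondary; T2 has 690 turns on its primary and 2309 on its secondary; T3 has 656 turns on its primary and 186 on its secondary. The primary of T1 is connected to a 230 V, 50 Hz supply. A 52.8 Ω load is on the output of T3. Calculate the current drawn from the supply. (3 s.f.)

After T1: V = 230.00 × 1556/1809 = 197.83 V.
After T2: V = 197.83 × 2309/690 = 662.02 V.
After T3: V = 662.02 × 186/656 = 187.71 V.
I_load = 187.71/52.8 = 3.5551 A, so P_out = 187.71 × 3.5551 = 667.32 W.
All ideal ⇒ P_in = P_out, so I_supply = 667.32/230 = 2.90 A.

I_supply ≈ 2.90 A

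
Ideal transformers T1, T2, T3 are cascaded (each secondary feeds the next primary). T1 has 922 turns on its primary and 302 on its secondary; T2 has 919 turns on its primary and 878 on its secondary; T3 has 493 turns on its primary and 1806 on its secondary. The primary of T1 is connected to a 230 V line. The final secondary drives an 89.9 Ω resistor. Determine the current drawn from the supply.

I_supply ≈ 3.36 A

Secondary of T1: V = 230.00 × 302/922 = 75.336 V.
Secondary of T2: V = 75.336 × 878/919 = 71.975 V.
Secondary of T3: V = 71.975 × 1806/493 = 263.67 V.
I_load = 263.67/89.9 = 2.9329 A, so P_out = 263.67 × 2.9329 = 773.30 W.
All ideal ⇒ P_in = P_out, so I_supply = 773.30/230 = 3.36 A.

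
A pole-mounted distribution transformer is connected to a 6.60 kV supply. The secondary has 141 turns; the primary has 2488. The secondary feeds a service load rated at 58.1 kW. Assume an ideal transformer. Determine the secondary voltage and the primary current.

V_s ≈ 374 V, I_p ≈ 8.80 A

V_s = V_p × N_s/N_p = 6600 × 141/2488 = 374.04 V.
I_s = P/V_s = 58100/374.04 = 155.33 A.
I_p = I_s × N_s/N_p = 155.33 × 141/2488 = 8.80 A.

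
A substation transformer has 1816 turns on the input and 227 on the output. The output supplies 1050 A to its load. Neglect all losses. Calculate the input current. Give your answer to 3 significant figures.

For an ideal transformer I_in/I_out = N_out/N_in, so I_in = 1050 × 227/1816 = 131 A.

I_in ≈ 131 A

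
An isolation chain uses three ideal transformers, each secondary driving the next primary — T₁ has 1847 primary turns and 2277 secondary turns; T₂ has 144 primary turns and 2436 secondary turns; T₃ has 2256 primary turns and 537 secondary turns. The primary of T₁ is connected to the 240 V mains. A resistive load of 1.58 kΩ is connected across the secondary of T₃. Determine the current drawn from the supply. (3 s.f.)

After T₁: V = 240.00 × 2277/1847 = 295.87 V.
After T₂: V = 295.87 × 2436/144 = 5005.2 V.
After T₃: V = 5005.2 × 537/2256 = 1191.4 V.
I_load = 1191.4/1580 = 0.75405 A, so P_out = 1191.4 × 0.75405 = 898.37 W.
All ideal ⇒ P_in = P_out, so I_supply = 898.37/240 = 3.74 A.

I_supply ≈ 3.74 A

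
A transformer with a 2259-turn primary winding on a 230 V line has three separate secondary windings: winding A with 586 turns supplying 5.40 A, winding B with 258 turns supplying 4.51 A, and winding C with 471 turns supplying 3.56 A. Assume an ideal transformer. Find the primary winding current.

V_A = 230 × 586/2259 = 59.664 V; V_B = 230 × 258/2259 = 26.268 V; V_C = 230 × 471/2259 = 47.955 V.
P_out = V_A I_A + V_B I_B + V_C I_C = 59.664×5.40 + 26.268×4.51 + 47.955×3.56 = 322.18 + 118.47 + 170.72 = 611.37 W.
Ideal ⇒ P_in = P_out, so I_p = P_out/V_p = 611.37/230 = 2.66 A.

I_p ≈ 2.66 A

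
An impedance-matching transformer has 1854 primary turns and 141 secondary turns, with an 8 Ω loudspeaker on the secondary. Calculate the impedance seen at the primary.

Z_p = (N_p/N_s)² × Z_s = (1854/141)² × 8 = 1380 Ω.

Z_p ≈ 1380 Ω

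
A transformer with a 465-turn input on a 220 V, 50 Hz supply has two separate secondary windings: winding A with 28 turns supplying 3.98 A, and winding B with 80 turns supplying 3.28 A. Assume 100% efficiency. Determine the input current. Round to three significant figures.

I_in ≈ 0.804 A

V_A = 220 × 28/465 = 13.247 V; V_B = 220 × 80/465 = 37.849 V.
P_out = V_A I_A + V_B I_B = 13.247×3.98 + 37.849×3.28 = 52.724 + 124.15 = 176.87 W.
Ideal ⇒ P_in = P_out, so I_in = P_out/V_in = 176.87/220 = 0.804 A.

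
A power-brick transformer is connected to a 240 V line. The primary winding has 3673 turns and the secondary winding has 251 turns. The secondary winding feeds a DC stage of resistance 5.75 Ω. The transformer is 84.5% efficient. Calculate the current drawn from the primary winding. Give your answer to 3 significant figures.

I_p ≈ 0.231 A

V_s = 240 × 251/3673 = 16.401 V.
I_s = V_s/R = 16.401/5.75 = 2.8523 A.
P_out = V_s I_s = 16.401 × 2.8523 = 46.780 W.
P_in = P_out/η = 46.780/0.845 = 55.361 W.
I_p = P_in/V_p = 55.361/240 = 0.231 A.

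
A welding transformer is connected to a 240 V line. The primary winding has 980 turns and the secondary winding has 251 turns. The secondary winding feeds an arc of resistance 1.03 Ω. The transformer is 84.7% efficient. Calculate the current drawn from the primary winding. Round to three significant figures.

I_p ≈ 18.0 A

V_s = 240 × 251/980 = 61.469 V.
I_s = V_s/R = 61.469/1.03 = 59.679 A.
P_out = V_s I_s = 61.469 × 59.679 = 3668.4 W.
P_in = P_out/η = 3668.4/0.847 = 4331.1 W.
I_p = P_in/V_p = 4331.1/240 = 18.0 A.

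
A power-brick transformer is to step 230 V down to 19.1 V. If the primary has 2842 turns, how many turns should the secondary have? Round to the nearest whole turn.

N_s = 236 turns

N_s/N_p = V_s/V_p, so N_s = 2842 × 19.1/230 = 236.0 ≈ 236 turns.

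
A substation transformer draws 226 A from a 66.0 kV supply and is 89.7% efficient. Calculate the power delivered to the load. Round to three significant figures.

P_out ≈ 1.34×10^7 W

P_in = V_p I_p = 66000 × 226 = 1.4916×10^7 W.
P_out = η P_in = 0.897 × 1.4916×10^7 = 1.34×10^7 W.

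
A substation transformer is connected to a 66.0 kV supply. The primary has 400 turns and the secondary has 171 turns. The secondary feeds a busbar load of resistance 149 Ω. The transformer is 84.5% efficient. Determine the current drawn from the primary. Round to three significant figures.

I_p ≈ 95.8 A

V_s = 66000 × 171/400 = 28215 V.
I_s = V_s/R = 28215/149 = 189.36 A.
P_out = V_s I_s = 28215 × 189.36 = 5.3429×10^6 W.
P_in = P_out/η = 5.3429×10^6/0.845 = 6.3229×10^6 W.
I_p = P_in/V_p = 6.3229×10^6/66000 = 95.8 A.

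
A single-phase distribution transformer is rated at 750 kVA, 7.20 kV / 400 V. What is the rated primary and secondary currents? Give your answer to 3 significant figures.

I_p ≈ 104 A, I_s ≈ 1880 A

I_p = S/V_p = 750000/7200 = 104 A.
I_s = S/V_s = 750000/400 = 1880 A.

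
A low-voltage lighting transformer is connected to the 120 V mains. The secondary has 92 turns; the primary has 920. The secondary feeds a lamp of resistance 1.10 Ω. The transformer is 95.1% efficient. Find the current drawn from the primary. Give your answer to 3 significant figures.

V_s = 120 × 92/920 = 12.000 V.
I_s = V_s/R = 12.000/1.10 = 10.909 A.
P_out = V_s I_s = 12.000 × 10.909 = 130.91 W.
P_in = P_out/η = 130.91/0.951 = 137.65 W.
I_p = P_in/V_p = 137.65/120 = 1.15 A.

I_p ≈ 1.15 A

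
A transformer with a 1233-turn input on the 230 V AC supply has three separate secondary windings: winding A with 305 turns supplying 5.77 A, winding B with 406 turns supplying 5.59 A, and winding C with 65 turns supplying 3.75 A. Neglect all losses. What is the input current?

I_in ≈ 3.47 A

V_A = 230 × 305/1233 = 56.894 V; V_B = 230 × 406/1233 = 75.734 V; V_C = 230 × 65/1233 = 12.125 V.
P_out = V_A I_A + V_B I_B + V_C I_C = 56.894×5.77 + 75.734×5.59 + 12.125×3.75 = 328.28 + 423.35 + 45.468 = 797.10 W.
Ideal ⇒ P_in = P_out, so I_in = P_out/V_in = 797.10/230 = 3.47 A.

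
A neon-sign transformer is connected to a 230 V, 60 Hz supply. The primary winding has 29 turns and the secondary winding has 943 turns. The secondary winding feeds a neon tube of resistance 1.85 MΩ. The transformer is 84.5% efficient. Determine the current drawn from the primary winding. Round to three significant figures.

I_p ≈ 0.156 A

V_s = 230 × 943/29 = 7479.0 V.
I_s = V_s/R = 7479.0/(1.85×10^6) = 0.0040427 A.
P_out = V_s I_s = 7479.0 × 0.0040427 = 30.235 W.
P_in = P_out/η = 30.235/0.845 = 35.781 W.
I_p = P_in/V_p = 35.781/230 = 0.156 A.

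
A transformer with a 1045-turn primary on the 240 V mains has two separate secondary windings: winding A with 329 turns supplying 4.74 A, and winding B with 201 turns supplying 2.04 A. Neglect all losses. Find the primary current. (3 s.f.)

V_A = 240 × 329/1045 = 75.560 V; V_B = 240 × 201/1045 = 46.163 V.
P_out = V_A I_A + V_B I_B = 75.560×4.74 + 46.163×2.04 = 358.15 + 94.172 = 452.33 W.
Ideal ⇒ P_in = P_out, so I_p = P_out/V_p = 452.33/240 = 1.88 A.

I_p ≈ 1.88 A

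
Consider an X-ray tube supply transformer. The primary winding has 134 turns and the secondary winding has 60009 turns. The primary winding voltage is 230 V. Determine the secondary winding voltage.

V_s/V_p = N_s/N_p, so V_s = 230 × 60009/134 = 103000 V.

V_s ≈ 103000 V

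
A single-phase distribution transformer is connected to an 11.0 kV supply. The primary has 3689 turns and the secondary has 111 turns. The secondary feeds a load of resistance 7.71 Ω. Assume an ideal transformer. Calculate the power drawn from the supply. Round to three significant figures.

P ≈ 14200 W

V_s = V_p × N_s/N_p = 11000 × 111/3689 = 330.98 V.
I_s = V_s/R = 330.98/7.71 = 42.929 A.
I_p = I_s × N_s/N_p = 42.929 × 111/3689 = 1.2917 A.
P = V_p I_p = 11000 × 1.2917 = 14200 W.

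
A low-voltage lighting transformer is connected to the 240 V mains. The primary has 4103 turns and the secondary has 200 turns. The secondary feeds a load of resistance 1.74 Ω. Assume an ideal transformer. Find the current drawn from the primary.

V_s = V_p × N_s/N_p = 240 × 200/4103 = 11.699 V.
I_s = V_s/R = 11.699/1.74 = 6.7234 A.
For an ideal transformer I_p N_p = I_s N_s, so I_p = 6.7234 × 200/4103 = 0.328 A.

I_p ≈ 0.328 A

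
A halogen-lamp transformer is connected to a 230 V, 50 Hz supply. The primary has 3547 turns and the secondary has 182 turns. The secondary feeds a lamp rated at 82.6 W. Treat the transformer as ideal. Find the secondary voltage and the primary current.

V_s = V_p × N_s/N_p = 230 × 182/3547 = 11.802 V.
I_s = P/V_s = 82.6/11.802 = 6.9991 A.
I_p = I_s × N_s/N_p = 6.9991 × 182/3547 = 0.359 A.

V_s ≈ 11.8 V, I_p ≈ 0.359 A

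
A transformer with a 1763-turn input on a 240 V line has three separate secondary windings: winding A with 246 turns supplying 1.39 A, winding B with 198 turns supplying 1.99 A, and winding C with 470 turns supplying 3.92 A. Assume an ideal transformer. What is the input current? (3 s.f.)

V_A = 240 × 246/1763 = 33.488 V; V_B = 240 × 198/1763 = 26.954 V; V_C = 240 × 470/1763 = 63.982 V.
P_out = V_A I_A + V_B I_B + V_C I_C = 33.488×1.39 + 26.954×1.99 + 63.982×3.92 = 46.549 + 53.639 + 250.81 = 351.00 W.
Ideal ⇒ P_in = P_out, so I_in = P_out/V_in = 351.00/240 = 1.46 A.

I_in ≈ 1.46 A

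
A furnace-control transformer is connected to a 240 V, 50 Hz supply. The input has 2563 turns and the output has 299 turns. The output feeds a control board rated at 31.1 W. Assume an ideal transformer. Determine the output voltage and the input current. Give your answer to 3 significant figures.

V_out ≈ 28.0 V, I_in ≈ 0.130 A

V_out = V_in × N_out/N_in = 240 × 299/2563 = 27.998 V.
I_out = P/V_out = 31.1/27.998 = 1.1108 A.
I_in = I_out × N_out/N_in = 1.1108 × 299/2563 = 0.130 A.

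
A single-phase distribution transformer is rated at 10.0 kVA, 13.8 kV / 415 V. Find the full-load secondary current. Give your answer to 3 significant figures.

I_s = S/V_s = 10000/415 = 24.1 A.

I_s ≈ 24.1 A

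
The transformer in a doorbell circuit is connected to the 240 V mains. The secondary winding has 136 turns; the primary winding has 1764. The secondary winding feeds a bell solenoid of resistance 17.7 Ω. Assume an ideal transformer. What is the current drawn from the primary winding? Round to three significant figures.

V_s = V_p × N_s/N_p = 240 × 136/1764 = 18.503 V.
I_s = V_s/R = 18.503/17.7 = 1.0454 A.
For an ideal transformer I_p N_p = I_s N_s, so I_p = 1.0454 × 136/1764 = 0.0806 A.

I_p ≈ 0.0806 A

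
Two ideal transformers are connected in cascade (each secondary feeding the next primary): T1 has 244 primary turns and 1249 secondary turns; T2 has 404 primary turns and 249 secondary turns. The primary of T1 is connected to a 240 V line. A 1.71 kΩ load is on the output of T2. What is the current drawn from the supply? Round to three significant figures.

Secondary of T1: V = 240.00 × 1249/244 = 1228.5 V.
Secondary of T2: V = 1228.5 × 249/404 = 757.18 V.
I_load = 757.18/1710 = 0.44280 A, so P_out = 757.18 × 0.44280 = 335.28 W.
All ideal ⇒ P_in = P_out, so I_supply = 335.28/240 = 1.40 A.

I_supply ≈ 1.40 A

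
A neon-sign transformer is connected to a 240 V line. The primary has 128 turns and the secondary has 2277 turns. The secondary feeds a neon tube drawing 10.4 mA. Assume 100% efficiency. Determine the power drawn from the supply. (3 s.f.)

I_p = I_s × N_s/N_p = 0.0104 × 2277/128 = 0.18501 A.
P = V_p I_p = 240 × 0.18501 = 44.4 W.

P ≈ 44.4 W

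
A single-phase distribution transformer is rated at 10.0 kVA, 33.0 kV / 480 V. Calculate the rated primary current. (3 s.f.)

I_p = S/V_p = 10000/33000 = 0.303 A.

I_p ≈ 0.303 A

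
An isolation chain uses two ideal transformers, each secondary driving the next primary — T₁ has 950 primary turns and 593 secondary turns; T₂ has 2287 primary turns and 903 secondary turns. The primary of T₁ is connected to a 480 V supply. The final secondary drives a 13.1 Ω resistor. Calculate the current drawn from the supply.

I_supply ≈ 2.23 A

Secondary of T₁: V = 480.00 × 593/950 = 299.62 V.
Secondary of T₂: V = 299.62 × 903/2287 = 118.30 V.
I_load = 118.30/13.1 = 9.0307 A, so P_out = 118.30 × 9.0307 = 1068.4 W.
All ideal ⇒ P_in = P_out, so I_supply = 1068.4/480 = 2.23 A.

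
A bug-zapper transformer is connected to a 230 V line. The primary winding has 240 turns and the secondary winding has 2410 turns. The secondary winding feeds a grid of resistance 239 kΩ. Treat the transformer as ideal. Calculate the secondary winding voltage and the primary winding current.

V_s ≈ 2310 V, I_p ≈ 0.0970 A

V_s = V_p × N_s/N_p = 230 × 2410/240 = 2309.6 V.
I_s = V_s/R = 2309.6/239000 = 0.0096635 A.
I_p = I_s × N_s/N_p = 0.0096635 × 2410/240 = 0.0970 A.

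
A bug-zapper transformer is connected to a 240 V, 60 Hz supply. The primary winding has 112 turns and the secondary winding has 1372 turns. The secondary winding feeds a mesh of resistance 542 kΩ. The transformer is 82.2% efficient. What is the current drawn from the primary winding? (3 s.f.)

I_p ≈ 0.0808 A

V_s = 240 × 1372/112 = 2940.0 V.
I_s = V_s/R = 2940.0/542000 = 0.0054244 A.
P_out = V_s I_s = 2940.0 × 0.0054244 = 15.948 W.
P_in = P_out/η = 15.948/0.822 = 19.401 W.
I_p = P_in/V_p = 19.401/240 = 0.0808 A.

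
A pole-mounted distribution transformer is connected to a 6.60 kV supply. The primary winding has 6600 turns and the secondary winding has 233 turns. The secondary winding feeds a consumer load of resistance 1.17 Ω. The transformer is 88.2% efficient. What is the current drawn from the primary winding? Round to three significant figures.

I_p ≈ 7.97 A

V_s = 6600 × 233/6600 = 233.00 V.
I_s = V_s/R = 233.00/1.17 = 199.15 A.
P_out = V_s I_s = 233.00 × 199.15 = 46401 W.
P_in = P_out/η = 46401/0.882 = 52609 W.
I_p = P_in/V_p = 52609/6600 = 7.97 A.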